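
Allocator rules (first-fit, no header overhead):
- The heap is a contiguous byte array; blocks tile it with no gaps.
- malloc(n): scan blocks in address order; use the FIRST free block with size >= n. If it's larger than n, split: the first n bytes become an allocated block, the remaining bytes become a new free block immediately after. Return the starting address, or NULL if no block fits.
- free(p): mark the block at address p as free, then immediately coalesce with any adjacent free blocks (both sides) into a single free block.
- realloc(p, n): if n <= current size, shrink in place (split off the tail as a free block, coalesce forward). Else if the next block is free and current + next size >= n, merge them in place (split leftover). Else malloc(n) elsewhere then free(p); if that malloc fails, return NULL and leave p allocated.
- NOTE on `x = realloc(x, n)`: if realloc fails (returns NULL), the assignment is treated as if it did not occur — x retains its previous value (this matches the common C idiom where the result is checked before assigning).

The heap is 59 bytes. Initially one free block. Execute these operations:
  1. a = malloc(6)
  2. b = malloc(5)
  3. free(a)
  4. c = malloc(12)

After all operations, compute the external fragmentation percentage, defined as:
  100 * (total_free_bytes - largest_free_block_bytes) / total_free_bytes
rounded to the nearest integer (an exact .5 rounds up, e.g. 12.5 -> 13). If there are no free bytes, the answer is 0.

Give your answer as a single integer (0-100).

Answer: 14

Derivation:
Op 1: a = malloc(6) -> a = 0; heap: [0-5 ALLOC][6-58 FREE]
Op 2: b = malloc(5) -> b = 6; heap: [0-5 ALLOC][6-10 ALLOC][11-58 FREE]
Op 3: free(a) -> (freed a); heap: [0-5 FREE][6-10 ALLOC][11-58 FREE]
Op 4: c = malloc(12) -> c = 11; heap: [0-5 FREE][6-10 ALLOC][11-22 ALLOC][23-58 FREE]
Free blocks: [6 36] total_free=42 largest=36 -> 100*(42-36)/42 = 600/42 ≈ 14.286 -> rounds to 14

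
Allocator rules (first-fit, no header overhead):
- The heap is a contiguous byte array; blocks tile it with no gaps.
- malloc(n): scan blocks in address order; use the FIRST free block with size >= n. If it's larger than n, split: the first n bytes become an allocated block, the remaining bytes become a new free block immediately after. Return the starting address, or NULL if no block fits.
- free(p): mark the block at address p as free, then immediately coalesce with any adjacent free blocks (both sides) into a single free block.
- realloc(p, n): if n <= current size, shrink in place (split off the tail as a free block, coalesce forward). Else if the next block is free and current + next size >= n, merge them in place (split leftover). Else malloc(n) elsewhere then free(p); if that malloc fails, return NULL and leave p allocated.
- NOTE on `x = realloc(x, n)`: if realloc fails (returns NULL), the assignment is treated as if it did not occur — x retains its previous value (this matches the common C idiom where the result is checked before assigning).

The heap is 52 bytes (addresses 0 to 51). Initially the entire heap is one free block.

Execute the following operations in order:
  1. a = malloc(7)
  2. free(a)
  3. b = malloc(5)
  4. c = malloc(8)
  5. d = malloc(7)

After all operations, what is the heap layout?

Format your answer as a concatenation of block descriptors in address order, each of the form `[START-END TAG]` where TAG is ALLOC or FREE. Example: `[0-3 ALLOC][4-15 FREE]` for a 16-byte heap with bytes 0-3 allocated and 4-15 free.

Answer: [0-4 ALLOC][5-12 ALLOC][13-19 ALLOC][20-51 FREE]

Derivation:
Op 1: a = malloc(7) -> a = 0; heap: [0-6 ALLOC][7-51 FREE]
Op 2: free(a) -> (freed a); heap: [0-51 FREE]
Op 3: b = malloc(5) -> b = 0; heap: [0-4 ALLOC][5-51 FREE]
Op 4: c = malloc(8) -> c = 5; heap: [0-4 ALLOC][5-12 ALLOC][13-51 FREE]
Op 5: d = malloc(7) -> d = 13; heap: [0-4 ALLOC][5-12 ALLOC][13-19 ALLOC][20-51 FREE]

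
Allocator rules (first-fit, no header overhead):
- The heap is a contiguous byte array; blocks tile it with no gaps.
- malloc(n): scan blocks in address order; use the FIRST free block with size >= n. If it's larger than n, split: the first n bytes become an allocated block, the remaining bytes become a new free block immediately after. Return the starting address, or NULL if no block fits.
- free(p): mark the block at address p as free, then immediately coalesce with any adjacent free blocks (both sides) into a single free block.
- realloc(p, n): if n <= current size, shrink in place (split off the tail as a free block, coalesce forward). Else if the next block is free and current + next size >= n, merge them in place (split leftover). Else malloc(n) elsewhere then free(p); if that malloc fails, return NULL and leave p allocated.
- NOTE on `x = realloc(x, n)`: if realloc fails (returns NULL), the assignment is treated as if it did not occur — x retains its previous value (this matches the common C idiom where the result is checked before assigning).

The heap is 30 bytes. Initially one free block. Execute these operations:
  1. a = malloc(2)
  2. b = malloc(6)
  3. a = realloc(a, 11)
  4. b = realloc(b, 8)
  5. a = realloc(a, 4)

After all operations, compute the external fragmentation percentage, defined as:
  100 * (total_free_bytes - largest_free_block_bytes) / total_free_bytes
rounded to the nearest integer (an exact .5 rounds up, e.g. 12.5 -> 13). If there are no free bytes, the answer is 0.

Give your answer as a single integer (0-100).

Op 1: a = malloc(2) -> a = 0; heap: [0-1 ALLOC][2-29 FREE]
Op 2: b = malloc(6) -> b = 2; heap: [0-1 ALLOC][2-7 ALLOC][8-29 FREE]
Op 3: a = realloc(a, 11) -> a = 8; heap: [0-1 FREE][2-7 ALLOC][8-18 ALLOC][19-29 FREE]
Op 4: b = realloc(b, 8) -> b = 19; heap: [0-7 FREE][8-18 ALLOC][19-26 ALLOC][27-29 FREE]
Op 5: a = realloc(a, 4) -> a = 8; heap: [0-7 FREE][8-11 ALLOC][12-18 FREE][19-26 ALLOC][27-29 FREE]
Free blocks: [8 7 3] total_free=18 largest=8 -> 100*(18-8)/18 = 1000/18 ≈ 55.556 -> rounds to 56

Answer: 56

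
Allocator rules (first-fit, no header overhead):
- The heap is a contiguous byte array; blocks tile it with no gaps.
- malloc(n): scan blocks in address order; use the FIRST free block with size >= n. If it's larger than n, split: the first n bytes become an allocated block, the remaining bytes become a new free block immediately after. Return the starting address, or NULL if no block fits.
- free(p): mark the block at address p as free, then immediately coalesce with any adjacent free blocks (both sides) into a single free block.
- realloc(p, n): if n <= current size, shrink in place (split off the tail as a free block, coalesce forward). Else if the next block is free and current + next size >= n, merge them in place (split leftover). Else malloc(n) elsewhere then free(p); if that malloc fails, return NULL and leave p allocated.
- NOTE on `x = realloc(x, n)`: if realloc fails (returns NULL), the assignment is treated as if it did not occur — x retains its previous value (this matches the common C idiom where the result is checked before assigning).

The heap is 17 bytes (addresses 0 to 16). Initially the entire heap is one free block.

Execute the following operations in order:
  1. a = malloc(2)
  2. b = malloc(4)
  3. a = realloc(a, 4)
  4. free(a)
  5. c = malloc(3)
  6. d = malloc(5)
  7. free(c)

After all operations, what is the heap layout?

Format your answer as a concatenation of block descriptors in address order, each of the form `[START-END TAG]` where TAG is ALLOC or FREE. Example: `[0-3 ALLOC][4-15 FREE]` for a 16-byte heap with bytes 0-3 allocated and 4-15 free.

Op 1: a = malloc(2) -> a = 0; heap: [0-1 ALLOC][2-16 FREE]
Op 2: b = malloc(4) -> b = 2; heap: [0-1 ALLOC][2-5 ALLOC][6-16 FREE]
Op 3: a = realloc(a, 4) -> a = 6; heap: [0-1 FREE][2-5 ALLOC][6-9 ALLOC][10-16 FREE]
Op 4: free(a) -> (freed a); heap: [0-1 FREE][2-5 ALLOC][6-16 FREE]
Op 5: c = malloc(3) -> c = 6; heap: [0-1 FREE][2-5 ALLOC][6-8 ALLOC][9-16 FREE]
Op 6: d = malloc(5) -> d = 9; heap: [0-1 FREE][2-5 ALLOC][6-8 ALLOC][9-13 ALLOC][14-16 FREE]
Op 7: free(c) -> (freed c); heap: [0-1 FREE][2-5 ALLOC][6-8 FREE][9-13 ALLOC][14-16 FREE]

Answer: [0-1 FREE][2-5 ALLOC][6-8 FREE][9-13 ALLOC][14-16 FREE]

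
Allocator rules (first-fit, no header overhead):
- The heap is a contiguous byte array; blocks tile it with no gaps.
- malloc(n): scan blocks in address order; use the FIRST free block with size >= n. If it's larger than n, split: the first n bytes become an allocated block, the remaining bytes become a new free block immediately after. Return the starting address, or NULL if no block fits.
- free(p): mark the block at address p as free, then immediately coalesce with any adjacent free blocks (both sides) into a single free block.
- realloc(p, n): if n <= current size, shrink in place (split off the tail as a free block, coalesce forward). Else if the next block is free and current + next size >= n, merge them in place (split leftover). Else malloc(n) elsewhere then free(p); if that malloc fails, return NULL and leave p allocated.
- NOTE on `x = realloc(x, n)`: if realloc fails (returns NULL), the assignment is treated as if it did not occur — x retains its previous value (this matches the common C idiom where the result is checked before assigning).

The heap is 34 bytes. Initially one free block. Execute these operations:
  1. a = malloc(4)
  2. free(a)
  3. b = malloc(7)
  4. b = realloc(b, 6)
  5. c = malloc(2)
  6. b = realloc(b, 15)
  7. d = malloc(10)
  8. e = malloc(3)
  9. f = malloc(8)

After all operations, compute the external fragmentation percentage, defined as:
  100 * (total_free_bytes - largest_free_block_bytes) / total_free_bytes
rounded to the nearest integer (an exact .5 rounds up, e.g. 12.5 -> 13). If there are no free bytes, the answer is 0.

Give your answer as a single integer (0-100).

Op 1: a = malloc(4) -> a = 0; heap: [0-3 ALLOC][4-33 FREE]
Op 2: free(a) -> (freed a); heap: [0-33 FREE]
Op 3: b = malloc(7) -> b = 0; heap: [0-6 ALLOC][7-33 FREE]
Op 4: b = realloc(b, 6) -> b = 0; heap: [0-5 ALLOC][6-33 FREE]
Op 5: c = malloc(2) -> c = 6; heap: [0-5 ALLOC][6-7 ALLOC][8-33 FREE]
Op 6: b = realloc(b, 15) -> b = 8; heap: [0-5 FREE][6-7 ALLOC][8-22 ALLOC][23-33 FREE]
Op 7: d = malloc(10) -> d = 23; heap: [0-5 FREE][6-7 ALLOC][8-22 ALLOC][23-32 ALLOC][33-33 FREE]
Op 8: e = malloc(3) -> e = 0; heap: [0-2 ALLOC][3-5 FREE][6-7 ALLOC][8-22 ALLOC][23-32 ALLOC][33-33 FREE]
Op 9: f = malloc(8) -> f = NULL; heap: [0-2 ALLOC][3-5 FREE][6-7 ALLOC][8-22 ALLOC][23-32 ALLOC][33-33 FREE]
Free blocks: [3 1] total_free=4 largest=3 -> 100*(4-3)/4 = 100/4 = 25

Answer: 25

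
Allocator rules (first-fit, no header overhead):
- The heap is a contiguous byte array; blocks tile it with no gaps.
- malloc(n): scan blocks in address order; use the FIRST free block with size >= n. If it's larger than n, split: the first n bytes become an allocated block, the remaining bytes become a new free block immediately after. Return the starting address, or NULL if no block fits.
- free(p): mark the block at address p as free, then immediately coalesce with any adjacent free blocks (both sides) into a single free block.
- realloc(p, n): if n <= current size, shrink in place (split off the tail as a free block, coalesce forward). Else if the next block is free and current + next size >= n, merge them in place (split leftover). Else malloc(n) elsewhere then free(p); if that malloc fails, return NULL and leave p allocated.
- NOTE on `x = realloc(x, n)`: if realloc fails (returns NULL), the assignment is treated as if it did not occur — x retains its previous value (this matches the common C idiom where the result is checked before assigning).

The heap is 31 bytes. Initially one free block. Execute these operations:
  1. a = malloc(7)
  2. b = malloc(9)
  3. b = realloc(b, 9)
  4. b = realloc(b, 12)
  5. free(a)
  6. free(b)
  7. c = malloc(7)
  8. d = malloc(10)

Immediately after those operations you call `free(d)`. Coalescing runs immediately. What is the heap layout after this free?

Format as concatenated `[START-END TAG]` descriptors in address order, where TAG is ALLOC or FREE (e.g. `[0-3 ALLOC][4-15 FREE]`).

Answer: [0-6 ALLOC][7-30 FREE]

Derivation:
Op 1: a = malloc(7) -> a = 0; heap: [0-6 ALLOC][7-30 FREE]
Op 2: b = malloc(9) -> b = 7; heap: [0-6 ALLOC][7-15 ALLOC][16-30 FREE]
Op 3: b = realloc(b, 9) -> b = 7; heap: [0-6 ALLOC][7-15 ALLOC][16-30 FREE]
Op 4: b = realloc(b, 12) -> b = 7; heap: [0-6 ALLOC][7-18 ALLOC][19-30 FREE]
Op 5: free(a) -> (freed a); heap: [0-6 FREE][7-18 ALLOC][19-30 FREE]
Op 6: free(b) -> (freed b); heap: [0-30 FREE]
Op 7: c = malloc(7) -> c = 0; heap: [0-6 ALLOC][7-30 FREE]
Op 8: d = malloc(10) -> d = 7; heap: [0-6 ALLOC][7-16 ALLOC][17-30 FREE]
free(d): d = 7 -> block [7-16 ALLOC]; mark free, coalesce with adjacent free neighbors -> [0-6 ALLOC][7-30 FREE]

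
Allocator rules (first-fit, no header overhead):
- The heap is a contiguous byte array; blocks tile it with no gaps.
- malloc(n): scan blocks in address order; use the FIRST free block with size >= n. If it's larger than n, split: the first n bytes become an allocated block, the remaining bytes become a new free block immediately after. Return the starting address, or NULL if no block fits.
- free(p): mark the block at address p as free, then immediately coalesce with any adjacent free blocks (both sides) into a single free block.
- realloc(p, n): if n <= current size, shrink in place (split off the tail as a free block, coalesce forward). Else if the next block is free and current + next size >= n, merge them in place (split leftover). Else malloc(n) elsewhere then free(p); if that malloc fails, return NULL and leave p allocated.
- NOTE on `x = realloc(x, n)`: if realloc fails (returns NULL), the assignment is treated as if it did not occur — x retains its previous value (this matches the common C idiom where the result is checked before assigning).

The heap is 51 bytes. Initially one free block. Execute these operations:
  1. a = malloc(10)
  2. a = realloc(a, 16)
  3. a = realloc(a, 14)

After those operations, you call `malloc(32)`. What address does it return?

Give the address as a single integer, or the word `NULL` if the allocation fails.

Op 1: a = malloc(10) -> a = 0; heap: [0-9 ALLOC][10-50 FREE]
Op 2: a = realloc(a, 16) -> a = 0; heap: [0-15 ALLOC][16-50 FREE]
Op 3: a = realloc(a, 14) -> a = 0; heap: [0-13 ALLOC][14-50 FREE]
malloc(32): first-fit scan over [0-13 ALLOC][14-50 FREE] -> 14

Answer: 14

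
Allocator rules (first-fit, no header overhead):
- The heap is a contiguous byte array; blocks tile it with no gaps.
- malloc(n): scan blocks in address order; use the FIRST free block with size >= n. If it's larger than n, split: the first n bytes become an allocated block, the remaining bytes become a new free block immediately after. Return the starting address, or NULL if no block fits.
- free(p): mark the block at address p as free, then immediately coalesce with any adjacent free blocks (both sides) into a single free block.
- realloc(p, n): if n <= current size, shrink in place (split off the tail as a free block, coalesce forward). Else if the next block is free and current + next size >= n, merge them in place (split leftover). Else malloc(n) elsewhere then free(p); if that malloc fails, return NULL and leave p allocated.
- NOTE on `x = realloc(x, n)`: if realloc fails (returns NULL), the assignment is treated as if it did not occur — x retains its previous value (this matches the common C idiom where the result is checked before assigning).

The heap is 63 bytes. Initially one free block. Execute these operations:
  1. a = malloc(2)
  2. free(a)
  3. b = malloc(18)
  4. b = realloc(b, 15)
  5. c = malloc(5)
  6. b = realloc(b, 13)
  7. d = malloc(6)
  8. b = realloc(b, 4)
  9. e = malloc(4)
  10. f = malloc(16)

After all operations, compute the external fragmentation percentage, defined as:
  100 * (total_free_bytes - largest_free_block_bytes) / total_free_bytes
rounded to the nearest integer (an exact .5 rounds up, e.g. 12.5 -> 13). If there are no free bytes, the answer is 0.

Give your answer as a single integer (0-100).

Answer: 25

Derivation:
Op 1: a = malloc(2) -> a = 0; heap: [0-1 ALLOC][2-62 FREE]
Op 2: free(a) -> (freed a); heap: [0-62 FREE]
Op 3: b = malloc(18) -> b = 0; heap: [0-17 ALLOC][18-62 FREE]
Op 4: b = realloc(b, 15) -> b = 0; heap: [0-14 ALLOC][15-62 FREE]
Op 5: c = malloc(5) -> c = 15; heap: [0-14 ALLOC][15-19 ALLOC][20-62 FREE]
Op 6: b = realloc(b, 13) -> b = 0; heap: [0-12 ALLOC][13-14 FREE][15-19 ALLOC][20-62 FREE]
Op 7: d = malloc(6) -> d = 20; heap: [0-12 ALLOC][13-14 FREE][15-19 ALLOC][20-25 ALLOC][26-62 FREE]
Op 8: b = realloc(b, 4) -> b = 0; heap: [0-3 ALLOC][4-14 FREE][15-19 ALLOC][20-25 ALLOC][26-62 FREE]
Op 9: e = malloc(4) -> e = 4; heap: [0-3 ALLOC][4-7 ALLOC][8-14 FREE][15-19 ALLOC][20-25 ALLOC][26-62 FREE]
Op 10: f = malloc(16) -> f = 26; heap: [0-3 ALLOC][4-7 ALLOC][8-14 FREE][15-19 ALLOC][20-25 ALLOC][26-41 ALLOC][42-62 FREE]
Free blocks: [7 21] total_free=28 largest=21 -> 100*(28-21)/28 = 700/28 = 25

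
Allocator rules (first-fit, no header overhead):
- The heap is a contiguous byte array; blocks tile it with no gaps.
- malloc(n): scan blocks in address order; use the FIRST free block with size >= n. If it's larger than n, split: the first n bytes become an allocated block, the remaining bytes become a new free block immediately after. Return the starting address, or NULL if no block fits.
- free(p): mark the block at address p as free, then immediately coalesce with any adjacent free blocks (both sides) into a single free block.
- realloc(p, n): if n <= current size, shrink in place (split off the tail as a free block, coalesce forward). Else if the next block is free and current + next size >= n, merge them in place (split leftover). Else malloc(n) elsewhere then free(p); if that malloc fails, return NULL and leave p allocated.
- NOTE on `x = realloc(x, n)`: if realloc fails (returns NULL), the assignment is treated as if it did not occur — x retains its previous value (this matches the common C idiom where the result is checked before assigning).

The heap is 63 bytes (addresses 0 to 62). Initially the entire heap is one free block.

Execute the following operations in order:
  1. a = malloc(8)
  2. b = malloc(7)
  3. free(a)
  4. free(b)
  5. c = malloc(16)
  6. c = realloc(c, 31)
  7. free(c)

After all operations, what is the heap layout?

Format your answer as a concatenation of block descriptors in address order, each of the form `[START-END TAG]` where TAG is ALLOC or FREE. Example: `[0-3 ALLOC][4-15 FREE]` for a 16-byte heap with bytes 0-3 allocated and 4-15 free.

Op 1: a = malloc(8) -> a = 0; heap: [0-7 ALLOC][8-62 FREE]
Op 2: b = malloc(7) -> b = 8; heap: [0-7 ALLOC][8-14 ALLOC][15-62 FREE]
Op 3: free(a) -> (freed a); heap: [0-7 FREE][8-14 ALLOC][15-62 FREE]
Op 4: free(b) -> (freed b); heap: [0-62 FREE]
Op 5: c = malloc(16) -> c = 0; heap: [0-15 ALLOC][16-62 FREE]
Op 6: c = realloc(c, 31) -> c = 0; heap: [0-30 ALLOC][31-62 FREE]
Op 7: free(c) -> (freed c); heap: [0-62 FREE]

Answer: [0-62 FREE]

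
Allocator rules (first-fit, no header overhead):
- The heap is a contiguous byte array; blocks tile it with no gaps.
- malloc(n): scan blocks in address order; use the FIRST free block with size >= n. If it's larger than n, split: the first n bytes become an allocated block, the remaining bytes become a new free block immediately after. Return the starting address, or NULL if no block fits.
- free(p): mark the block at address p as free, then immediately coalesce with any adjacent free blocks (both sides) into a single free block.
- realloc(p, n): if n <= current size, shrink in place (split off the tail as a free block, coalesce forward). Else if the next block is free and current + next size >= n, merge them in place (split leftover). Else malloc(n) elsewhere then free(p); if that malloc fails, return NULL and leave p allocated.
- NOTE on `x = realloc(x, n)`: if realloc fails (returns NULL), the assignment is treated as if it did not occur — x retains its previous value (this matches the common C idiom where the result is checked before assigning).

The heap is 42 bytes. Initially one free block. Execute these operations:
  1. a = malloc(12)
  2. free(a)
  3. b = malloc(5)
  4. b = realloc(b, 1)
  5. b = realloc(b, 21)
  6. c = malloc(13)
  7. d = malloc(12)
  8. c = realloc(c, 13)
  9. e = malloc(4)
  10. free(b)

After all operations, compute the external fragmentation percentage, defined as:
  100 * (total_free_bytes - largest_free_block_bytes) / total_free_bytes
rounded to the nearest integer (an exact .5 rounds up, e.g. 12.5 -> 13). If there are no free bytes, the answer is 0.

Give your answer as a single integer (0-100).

Op 1: a = malloc(12) -> a = 0; heap: [0-11 ALLOC][12-41 FREE]
Op 2: free(a) -> (freed a); heap: [0-41 FREE]
Op 3: b = malloc(5) -> b = 0; heap: [0-4 ALLOC][5-41 FREE]
Op 4: b = realloc(b, 1) -> b = 0; heap: [0-0 ALLOC][1-41 FREE]
Op 5: b = realloc(b, 21) -> b = 0; heap: [0-20 ALLOC][21-41 FREE]
Op 6: c = malloc(13) -> c = 21; heap: [0-20 ALLOC][21-33 ALLOC][34-41 FREE]
Op 7: d = malloc(12) -> d = NULL; heap: [0-20 ALLOC][21-33 ALLOC][34-41 FREE]
Op 8: c = realloc(c, 13) -> c = 21; heap: [0-20 ALLOC][21-33 ALLOC][34-41 FREE]
Op 9: e = malloc(4) -> e = 34; heap: [0-20 ALLOC][21-33 ALLOC][34-37 ALLOC][38-41 FREE]
Op 10: free(b) -> (freed b); heap: [0-20 FREE][21-33 ALLOC][34-37 ALLOC][38-41 FREE]
Free blocks: [21 4] total_free=25 largest=21 -> 100*(25-21)/25 = 400/25 = 16

Answer: 16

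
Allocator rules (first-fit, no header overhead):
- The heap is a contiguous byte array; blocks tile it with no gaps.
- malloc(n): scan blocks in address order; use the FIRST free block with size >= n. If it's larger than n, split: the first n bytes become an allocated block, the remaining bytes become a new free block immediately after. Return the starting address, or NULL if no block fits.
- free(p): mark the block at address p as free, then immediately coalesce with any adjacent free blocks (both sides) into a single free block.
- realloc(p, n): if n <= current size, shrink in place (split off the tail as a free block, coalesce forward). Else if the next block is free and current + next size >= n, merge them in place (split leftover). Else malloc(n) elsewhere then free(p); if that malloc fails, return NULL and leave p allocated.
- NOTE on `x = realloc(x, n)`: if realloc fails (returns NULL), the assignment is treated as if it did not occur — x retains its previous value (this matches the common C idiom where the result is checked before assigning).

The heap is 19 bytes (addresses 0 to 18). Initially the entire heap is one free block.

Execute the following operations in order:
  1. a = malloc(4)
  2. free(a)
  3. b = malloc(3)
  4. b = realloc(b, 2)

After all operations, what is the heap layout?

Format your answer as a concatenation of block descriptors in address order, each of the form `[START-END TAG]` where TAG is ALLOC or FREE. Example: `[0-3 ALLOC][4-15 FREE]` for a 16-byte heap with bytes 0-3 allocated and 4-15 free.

Answer: [0-1 ALLOC][2-18 FREE]

Derivation:
Op 1: a = malloc(4) -> a = 0; heap: [0-3 ALLOC][4-18 FREE]
Op 2: free(a) -> (freed a); heap: [0-18 FREE]
Op 3: b = malloc(3) -> b = 0; heap: [0-2 ALLOC][3-18 FREE]
Op 4: b = realloc(b, 2) -> b = 0; heap: [0-1 ALLOC][2-18 FREE]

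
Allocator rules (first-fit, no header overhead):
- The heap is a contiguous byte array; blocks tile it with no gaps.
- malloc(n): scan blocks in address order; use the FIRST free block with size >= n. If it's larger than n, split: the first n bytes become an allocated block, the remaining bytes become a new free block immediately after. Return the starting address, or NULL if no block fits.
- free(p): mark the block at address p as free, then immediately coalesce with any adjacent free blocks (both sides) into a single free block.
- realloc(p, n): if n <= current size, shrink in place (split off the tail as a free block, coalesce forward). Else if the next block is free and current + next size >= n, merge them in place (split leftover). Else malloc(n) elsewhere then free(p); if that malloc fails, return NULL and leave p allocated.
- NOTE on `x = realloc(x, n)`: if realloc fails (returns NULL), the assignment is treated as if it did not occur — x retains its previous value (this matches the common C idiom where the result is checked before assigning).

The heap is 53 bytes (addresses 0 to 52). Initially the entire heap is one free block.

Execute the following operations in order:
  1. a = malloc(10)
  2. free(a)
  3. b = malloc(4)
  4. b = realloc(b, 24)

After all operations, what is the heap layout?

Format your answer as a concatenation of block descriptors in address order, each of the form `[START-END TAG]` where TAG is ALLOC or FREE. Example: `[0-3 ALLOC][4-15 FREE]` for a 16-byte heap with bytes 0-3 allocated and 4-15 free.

Answer: [0-23 ALLOC][24-52 FREE]

Derivation:
Op 1: a = malloc(10) -> a = 0; heap: [0-9 ALLOC][10-52 FREE]
Op 2: free(a) -> (freed a); heap: [0-52 FREE]
Op 3: b = malloc(4) -> b = 0; heap: [0-3 ALLOC][4-52 FREE]
Op 4: b = realloc(b, 24) -> b = 0; heap: [0-23 ALLOC][24-52 FREE]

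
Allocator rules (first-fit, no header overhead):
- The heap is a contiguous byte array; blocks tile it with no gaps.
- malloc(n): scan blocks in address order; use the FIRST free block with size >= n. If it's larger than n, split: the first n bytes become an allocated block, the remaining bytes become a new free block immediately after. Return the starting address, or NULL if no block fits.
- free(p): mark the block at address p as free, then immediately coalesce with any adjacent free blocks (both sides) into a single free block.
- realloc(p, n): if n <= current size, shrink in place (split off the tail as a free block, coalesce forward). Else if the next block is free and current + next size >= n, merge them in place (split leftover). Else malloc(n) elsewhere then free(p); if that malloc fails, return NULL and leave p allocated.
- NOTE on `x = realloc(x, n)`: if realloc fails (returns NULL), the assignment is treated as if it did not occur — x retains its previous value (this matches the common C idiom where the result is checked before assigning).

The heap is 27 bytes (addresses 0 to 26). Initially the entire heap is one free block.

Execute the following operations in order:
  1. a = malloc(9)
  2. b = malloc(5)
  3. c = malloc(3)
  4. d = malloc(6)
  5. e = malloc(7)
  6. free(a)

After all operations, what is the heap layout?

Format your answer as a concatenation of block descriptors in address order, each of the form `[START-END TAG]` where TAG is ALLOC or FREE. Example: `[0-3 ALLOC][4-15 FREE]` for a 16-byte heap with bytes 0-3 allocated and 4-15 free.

Op 1: a = malloc(9) -> a = 0; heap: [0-8 ALLOC][9-26 FREE]
Op 2: b = malloc(5) -> b = 9; heap: [0-8 ALLOC][9-13 ALLOC][14-26 FREE]
Op 3: c = malloc(3) -> c = 14; heap: [0-8 ALLOC][9-13 ALLOC][14-16 ALLOC][17-26 FREE]
Op 4: d = malloc(6) -> d = 17; heap: [0-8 ALLOC][9-13 ALLOC][14-16 ALLOC][17-22 ALLOC][23-26 FREE]
Op 5: e = malloc(7) -> e = NULL; heap: [0-8 ALLOC][9-13 ALLOC][14-16 ALLOC][17-22 ALLOC][23-26 FREE]
Op 6: free(a) -> (freed a); heap: [0-8 FREE][9-13 ALLOC][14-16 ALLOC][17-22 ALLOC][23-26 FREE]

Answer: [0-8 FREE][9-13 ALLOC][14-16 ALLOC][17-22 ALLOC][23-26 FREE]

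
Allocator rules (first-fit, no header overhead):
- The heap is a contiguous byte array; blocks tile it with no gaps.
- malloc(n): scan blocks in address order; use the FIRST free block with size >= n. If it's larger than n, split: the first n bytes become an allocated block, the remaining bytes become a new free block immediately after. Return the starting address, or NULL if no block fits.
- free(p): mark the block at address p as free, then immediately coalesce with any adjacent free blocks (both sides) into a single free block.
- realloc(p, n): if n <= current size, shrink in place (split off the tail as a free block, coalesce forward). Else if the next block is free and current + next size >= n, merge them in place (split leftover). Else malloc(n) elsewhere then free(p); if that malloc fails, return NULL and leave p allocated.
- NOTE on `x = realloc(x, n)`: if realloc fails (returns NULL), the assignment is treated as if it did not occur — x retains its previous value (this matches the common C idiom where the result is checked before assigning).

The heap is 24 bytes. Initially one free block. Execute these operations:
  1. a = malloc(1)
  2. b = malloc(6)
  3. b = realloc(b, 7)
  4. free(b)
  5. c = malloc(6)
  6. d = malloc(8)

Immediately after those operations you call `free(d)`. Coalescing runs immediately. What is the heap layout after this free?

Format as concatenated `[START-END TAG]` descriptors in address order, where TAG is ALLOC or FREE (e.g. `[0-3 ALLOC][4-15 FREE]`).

Op 1: a = malloc(1) -> a = 0; heap: [0-0 ALLOC][1-23 FREE]
Op 2: b = malloc(6) -> b = 1; heap: [0-0 ALLOC][1-6 ALLOC][7-23 FREE]
Op 3: b = realloc(b, 7) -> b = 1; heap: [0-0 ALLOC][1-7 ALLOC][8-23 FREE]
Op 4: free(b) -> (freed b); heap: [0-0 ALLOC][1-23 FREE]
Op 5: c = malloc(6) -> c = 1; heap: [0-0 ALLOC][1-6 ALLOC][7-23 FREE]
Op 6: d = malloc(8) -> d = 7; heap: [0-0 ALLOC][1-6 ALLOC][7-14 ALLOC][15-23 FREE]
free(d): d = 7 -> block [7-14 ALLOC]; mark free, coalesce with adjacent free neighbors -> [0-0 ALLOC][1-6 ALLOC][7-23 FREE]

Answer: [0-0 ALLOC][1-6 ALLOC][7-23 FREE]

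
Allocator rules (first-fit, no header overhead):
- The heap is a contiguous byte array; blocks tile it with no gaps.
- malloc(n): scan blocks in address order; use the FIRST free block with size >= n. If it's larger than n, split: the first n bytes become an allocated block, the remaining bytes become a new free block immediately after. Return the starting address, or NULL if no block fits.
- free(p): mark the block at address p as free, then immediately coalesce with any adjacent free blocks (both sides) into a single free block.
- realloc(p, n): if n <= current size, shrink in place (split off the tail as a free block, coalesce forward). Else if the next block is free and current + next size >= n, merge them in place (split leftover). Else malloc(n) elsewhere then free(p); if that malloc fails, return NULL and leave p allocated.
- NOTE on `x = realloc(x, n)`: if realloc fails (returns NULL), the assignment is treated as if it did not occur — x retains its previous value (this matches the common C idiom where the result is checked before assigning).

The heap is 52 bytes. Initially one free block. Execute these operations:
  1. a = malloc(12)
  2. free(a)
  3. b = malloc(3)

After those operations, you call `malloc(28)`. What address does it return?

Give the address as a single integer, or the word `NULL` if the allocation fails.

Answer: 3

Derivation:
Op 1: a = malloc(12) -> a = 0; heap: [0-11 ALLOC][12-51 FREE]
Op 2: free(a) -> (freed a); heap: [0-51 FREE]
Op 3: b = malloc(3) -> b = 0; heap: [0-2 ALLOC][3-51 FREE]
malloc(28): first-fit scan over [0-2 ALLOC][3-51 FREE] -> 3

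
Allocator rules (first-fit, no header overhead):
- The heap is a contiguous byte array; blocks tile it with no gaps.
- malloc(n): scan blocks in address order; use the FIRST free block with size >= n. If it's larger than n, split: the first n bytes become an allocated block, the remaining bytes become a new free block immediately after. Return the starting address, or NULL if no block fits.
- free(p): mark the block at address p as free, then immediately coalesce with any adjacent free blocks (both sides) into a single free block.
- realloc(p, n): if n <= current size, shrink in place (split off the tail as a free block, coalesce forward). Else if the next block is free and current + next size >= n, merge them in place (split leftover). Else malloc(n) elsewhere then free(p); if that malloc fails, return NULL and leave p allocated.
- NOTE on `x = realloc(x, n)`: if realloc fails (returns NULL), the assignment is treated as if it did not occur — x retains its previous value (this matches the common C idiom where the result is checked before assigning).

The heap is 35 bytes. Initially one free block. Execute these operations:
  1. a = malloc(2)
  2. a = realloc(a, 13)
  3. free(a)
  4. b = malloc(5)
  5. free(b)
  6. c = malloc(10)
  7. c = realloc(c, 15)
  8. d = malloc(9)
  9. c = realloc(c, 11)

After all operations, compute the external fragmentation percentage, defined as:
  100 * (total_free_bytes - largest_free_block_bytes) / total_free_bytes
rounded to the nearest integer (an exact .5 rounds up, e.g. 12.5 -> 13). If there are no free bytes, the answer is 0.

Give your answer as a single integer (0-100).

Op 1: a = malloc(2) -> a = 0; heap: [0-1 ALLOC][2-34 FREE]
Op 2: a = realloc(a, 13) -> a = 0; heap: [0-12 ALLOC][13-34 FREE]
Op 3: free(a) -> (freed a); heap: [0-34 FREE]
Op 4: b = malloc(5) -> b = 0; heap: [0-4 ALLOC][5-34 FREE]
Op 5: free(b) -> (freed b); heap: [0-34 FREE]
Op 6: c = malloc(10) -> c = 0; heap: [0-9 ALLOC][10-34 FREE]
Op 7: c = realloc(c, 15) -> c = 0; heap: [0-14 ALLOC][15-34 FREE]
Op 8: d = malloc(9) -> d = 15; heap: [0-14 ALLOC][15-23 ALLOC][24-34 FREE]
Op 9: c = realloc(c, 11) -> c = 0; heap: [0-10 ALLOC][11-14 FREE][15-23 ALLOC][24-34 FREE]
Free blocks: [4 11] total_free=15 largest=11 -> 100*(15-11)/15 = 400/15 ≈ 26.667 -> rounds to 27

Answer: 27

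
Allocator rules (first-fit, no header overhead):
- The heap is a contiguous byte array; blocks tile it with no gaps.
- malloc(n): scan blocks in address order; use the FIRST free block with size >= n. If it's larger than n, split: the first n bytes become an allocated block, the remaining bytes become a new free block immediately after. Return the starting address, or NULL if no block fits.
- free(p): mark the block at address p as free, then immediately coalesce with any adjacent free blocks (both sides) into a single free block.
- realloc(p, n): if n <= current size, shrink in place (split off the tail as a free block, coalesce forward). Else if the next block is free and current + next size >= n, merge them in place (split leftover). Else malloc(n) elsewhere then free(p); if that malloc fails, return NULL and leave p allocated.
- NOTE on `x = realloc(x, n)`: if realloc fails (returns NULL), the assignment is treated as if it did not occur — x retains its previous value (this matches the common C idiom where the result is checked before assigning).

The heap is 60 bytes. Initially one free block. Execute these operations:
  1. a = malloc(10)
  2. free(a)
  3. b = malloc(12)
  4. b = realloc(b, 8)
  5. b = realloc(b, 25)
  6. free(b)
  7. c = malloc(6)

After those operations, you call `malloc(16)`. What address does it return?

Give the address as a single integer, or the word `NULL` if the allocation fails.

Answer: 6

Derivation:
Op 1: a = malloc(10) -> a = 0; heap: [0-9 ALLOC][10-59 FREE]
Op 2: free(a) -> (freed a); heap: [0-59 FREE]
Op 3: b = malloc(12) -> b = 0; heap: [0-11 ALLOC][12-59 FREE]
Op 4: b = realloc(b, 8) -> b = 0; heap: [0-7 ALLOC][8-59 FREE]
Op 5: b = realloc(b, 25) -> b = 0; heap: [0-24 ALLOC][25-59 FREE]
Op 6: free(b) -> (freed b); heap: [0-59 FREE]
Op 7: c = malloc(6) -> c = 0; heap: [0-5 ALLOC][6-59 FREE]
malloc(16): first-fit scan over [0-5 ALLOC][6-59 FREE] -> 6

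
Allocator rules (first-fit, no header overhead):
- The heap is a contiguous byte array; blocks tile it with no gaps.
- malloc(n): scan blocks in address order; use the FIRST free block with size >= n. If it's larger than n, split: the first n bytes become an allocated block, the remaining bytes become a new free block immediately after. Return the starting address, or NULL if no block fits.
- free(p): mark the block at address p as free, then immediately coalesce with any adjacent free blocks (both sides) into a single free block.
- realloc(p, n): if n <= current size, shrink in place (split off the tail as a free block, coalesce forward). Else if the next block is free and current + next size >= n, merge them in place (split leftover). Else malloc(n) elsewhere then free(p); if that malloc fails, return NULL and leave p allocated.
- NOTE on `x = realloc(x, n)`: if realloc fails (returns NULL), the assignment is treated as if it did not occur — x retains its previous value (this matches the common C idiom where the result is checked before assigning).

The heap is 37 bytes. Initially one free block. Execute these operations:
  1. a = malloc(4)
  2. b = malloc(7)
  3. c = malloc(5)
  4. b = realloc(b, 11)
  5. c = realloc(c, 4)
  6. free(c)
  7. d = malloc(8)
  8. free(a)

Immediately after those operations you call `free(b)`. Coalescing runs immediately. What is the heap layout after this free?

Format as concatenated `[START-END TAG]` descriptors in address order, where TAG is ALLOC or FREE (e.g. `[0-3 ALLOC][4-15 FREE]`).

Answer: [0-3 FREE][4-11 ALLOC][12-36 FREE]

Derivation:
Op 1: a = malloc(4) -> a = 0; heap: [0-3 ALLOC][4-36 FREE]
Op 2: b = malloc(7) -> b = 4; heap: [0-3 ALLOC][4-10 ALLOC][11-36 FREE]
Op 3: c = malloc(5) -> c = 11; heap: [0-3 ALLOC][4-10 ALLOC][11-15 ALLOC][16-36 FREE]
Op 4: b = realloc(b, 11) -> b = 16; heap: [0-3 ALLOC][4-10 FREE][11-15 ALLOC][16-26 ALLOC][27-36 FREE]
Op 5: c = realloc(c, 4) -> c = 11; heap: [0-3 ALLOC][4-10 FREE][11-14 ALLOC][15-15 FREE][16-26 ALLOC][27-36 FREE]
Op 6: free(c) -> (freed c); heap: [0-3 ALLOC][4-15 FREE][16-26 ALLOC][27-36 FREE]
Op 7: d = malloc(8) -> d = 4; heap: [0-3 ALLOC][4-11 ALLOC][12-15 FREE][16-26 ALLOC][27-36 FREE]
Op 8: free(a) -> (freed a); heap: [0-3 FREE][4-11 ALLOC][12-15 FREE][16-26 ALLOC][27-36 FREE]
free(b): b = 16 -> block [16-26 ALLOC]; mark free, coalesce with adjacent free neighbors -> [0-3 FREE][4-11 ALLOC][12-36 FREE]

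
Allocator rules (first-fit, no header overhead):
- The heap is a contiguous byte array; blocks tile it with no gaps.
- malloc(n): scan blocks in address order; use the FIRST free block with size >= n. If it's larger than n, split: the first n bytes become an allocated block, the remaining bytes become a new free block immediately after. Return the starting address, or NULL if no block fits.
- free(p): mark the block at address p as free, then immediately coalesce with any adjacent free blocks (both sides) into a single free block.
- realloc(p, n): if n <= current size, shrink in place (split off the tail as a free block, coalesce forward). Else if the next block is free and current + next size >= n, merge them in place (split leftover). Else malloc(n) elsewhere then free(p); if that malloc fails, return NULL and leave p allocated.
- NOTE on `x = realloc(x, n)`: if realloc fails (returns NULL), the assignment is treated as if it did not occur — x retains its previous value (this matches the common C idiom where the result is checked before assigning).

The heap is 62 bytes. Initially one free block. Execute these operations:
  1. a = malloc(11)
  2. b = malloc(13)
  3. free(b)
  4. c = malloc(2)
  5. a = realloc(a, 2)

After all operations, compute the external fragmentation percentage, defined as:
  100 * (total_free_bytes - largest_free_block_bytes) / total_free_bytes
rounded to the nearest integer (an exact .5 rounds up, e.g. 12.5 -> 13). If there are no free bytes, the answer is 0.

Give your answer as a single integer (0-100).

Answer: 16

Derivation:
Op 1: a = malloc(11) -> a = 0; heap: [0-10 ALLOC][11-61 FREE]
Op 2: b = malloc(13) -> b = 11; heap: [0-10 ALLOC][11-23 ALLOC][24-61 FREE]
Op 3: free(b) -> (freed b); heap: [0-10 ALLOC][11-61 FREE]
Op 4: c = malloc(2) -> c = 11; heap: [0-10 ALLOC][11-12 ALLOC][13-61 FREE]
Op 5: a = realloc(a, 2) -> a = 0; heap: [0-1 ALLOC][2-10 FREE][11-12 ALLOC][13-61 FREE]
Free blocks: [9 49] total_free=58 largest=49 -> 100*(58-49)/58 = 900/58 ≈ 15.517 -> rounds to 16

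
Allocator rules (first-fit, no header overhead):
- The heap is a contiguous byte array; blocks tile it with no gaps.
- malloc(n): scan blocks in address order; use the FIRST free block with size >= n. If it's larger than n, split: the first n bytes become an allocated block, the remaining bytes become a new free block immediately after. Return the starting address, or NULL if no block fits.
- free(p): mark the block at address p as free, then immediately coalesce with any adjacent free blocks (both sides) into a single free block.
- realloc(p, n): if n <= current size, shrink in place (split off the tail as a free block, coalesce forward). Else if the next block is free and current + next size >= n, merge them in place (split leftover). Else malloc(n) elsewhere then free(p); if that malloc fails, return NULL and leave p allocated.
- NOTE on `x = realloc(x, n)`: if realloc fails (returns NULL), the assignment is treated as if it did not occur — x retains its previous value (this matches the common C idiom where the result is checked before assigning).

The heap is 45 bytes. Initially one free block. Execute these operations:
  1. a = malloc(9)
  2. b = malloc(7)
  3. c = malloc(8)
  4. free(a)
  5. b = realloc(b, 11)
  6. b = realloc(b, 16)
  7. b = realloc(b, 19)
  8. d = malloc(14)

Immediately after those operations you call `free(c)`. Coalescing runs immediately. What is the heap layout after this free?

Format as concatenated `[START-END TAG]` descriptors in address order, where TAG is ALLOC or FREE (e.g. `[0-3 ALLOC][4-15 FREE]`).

Op 1: a = malloc(9) -> a = 0; heap: [0-8 ALLOC][9-44 FREE]
Op 2: b = malloc(7) -> b = 9; heap: [0-8 ALLOC][9-15 ALLOC][16-44 FREE]
Op 3: c = malloc(8) -> c = 16; heap: [0-8 ALLOC][9-15 ALLOC][16-23 ALLOC][24-44 FREE]
Op 4: free(a) -> (freed a); heap: [0-8 FREE][9-15 ALLOC][16-23 ALLOC][24-44 FREE]
Op 5: b = realloc(b, 11) -> b = 24; heap: [0-15 FREE][16-23 ALLOC][24-34 ALLOC][35-44 FREE]
Op 6: b = realloc(b, 16) -> b = 24; heap: [0-15 FREE][16-23 ALLOC][24-39 ALLOC][40-44 FREE]
Op 7: b = realloc(b, 19) -> b = 24; heap: [0-15 FREE][16-23 ALLOC][24-42 ALLOC][43-44 FREE]
Op 8: d = malloc(14) -> d = 0; heap: [0-13 ALLOC][14-15 FREE][16-23 ALLOC][24-42 ALLOC][43-44 FREE]
free(c): c = 16 -> block [16-23 ALLOC]; mark free, coalesce with adjacent free neighbors -> [0-13 ALLOC][14-23 FREE][24-42 ALLOC][43-44 FREE]

Answer: [0-13 ALLOC][14-23 FREE][24-42 ALLOC][43-44 FREE]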